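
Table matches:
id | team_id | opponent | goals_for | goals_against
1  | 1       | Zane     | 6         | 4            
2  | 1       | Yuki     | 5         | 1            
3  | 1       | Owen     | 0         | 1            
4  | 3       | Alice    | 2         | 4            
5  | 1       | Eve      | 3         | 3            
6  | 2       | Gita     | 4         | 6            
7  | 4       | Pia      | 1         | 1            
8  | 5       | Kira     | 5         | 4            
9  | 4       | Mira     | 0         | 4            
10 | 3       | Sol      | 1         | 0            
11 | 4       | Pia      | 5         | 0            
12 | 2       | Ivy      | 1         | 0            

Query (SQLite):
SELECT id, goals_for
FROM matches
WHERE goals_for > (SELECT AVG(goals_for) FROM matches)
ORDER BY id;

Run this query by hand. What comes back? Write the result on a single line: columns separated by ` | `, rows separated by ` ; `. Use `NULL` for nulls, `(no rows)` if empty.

Scalar subquery: AVG(goals_for) over all matches rows = 2.75.
Keep rows where goals_for > that value.

1 | 6 ; 2 | 5 ; 5 | 3 ; 6 | 4 ; 8 | 5 ; 11 | 5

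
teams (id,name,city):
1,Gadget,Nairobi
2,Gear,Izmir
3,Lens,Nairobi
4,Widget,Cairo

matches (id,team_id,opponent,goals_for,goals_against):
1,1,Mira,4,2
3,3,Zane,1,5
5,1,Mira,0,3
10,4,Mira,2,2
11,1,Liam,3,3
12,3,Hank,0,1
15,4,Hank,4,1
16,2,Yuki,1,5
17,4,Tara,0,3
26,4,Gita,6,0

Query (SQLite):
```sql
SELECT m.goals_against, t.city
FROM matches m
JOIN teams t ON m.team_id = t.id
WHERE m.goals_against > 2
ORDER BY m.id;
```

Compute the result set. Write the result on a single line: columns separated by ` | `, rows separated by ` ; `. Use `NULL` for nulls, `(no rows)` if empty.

5 | Nairobi ; 3 | Nairobi ; 3 | Nairobi ; 5 | Izmir ; 3 | Cairo

Each matches row matches the teams row where team_id = teams.id.
Then keep rows with m.goals_against > 2.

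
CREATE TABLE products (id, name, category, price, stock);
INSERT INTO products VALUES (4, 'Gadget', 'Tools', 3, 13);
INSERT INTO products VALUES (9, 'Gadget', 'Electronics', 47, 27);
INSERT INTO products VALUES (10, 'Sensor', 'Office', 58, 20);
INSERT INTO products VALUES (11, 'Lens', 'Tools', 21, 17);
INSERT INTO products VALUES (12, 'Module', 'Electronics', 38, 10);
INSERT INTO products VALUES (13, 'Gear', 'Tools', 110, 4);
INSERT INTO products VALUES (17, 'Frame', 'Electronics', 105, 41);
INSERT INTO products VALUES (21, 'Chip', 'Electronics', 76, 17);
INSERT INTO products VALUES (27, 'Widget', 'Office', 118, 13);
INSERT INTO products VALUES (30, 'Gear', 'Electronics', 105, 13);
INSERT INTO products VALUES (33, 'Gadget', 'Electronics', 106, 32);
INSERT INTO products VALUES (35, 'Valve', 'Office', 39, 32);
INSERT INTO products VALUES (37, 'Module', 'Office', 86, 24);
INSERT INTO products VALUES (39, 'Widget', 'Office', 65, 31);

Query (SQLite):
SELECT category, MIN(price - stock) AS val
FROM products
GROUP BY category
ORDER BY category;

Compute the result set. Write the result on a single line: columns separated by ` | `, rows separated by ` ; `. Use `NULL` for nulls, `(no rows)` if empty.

Electronics | 20 ; Office | 7 ; Tools | -10

For each row compute price - stock.
Group by category; take MIN of the expression per group.
  Electronics: ids {9, 12, 17, 21, 30, 33} → MIN(price - stock)=20
  Office: ids {10, 27, 35, 37, 39} → MIN(price - stock)=7
  Tools: ids {4, 11, 13} → MIN(price - stock)=-10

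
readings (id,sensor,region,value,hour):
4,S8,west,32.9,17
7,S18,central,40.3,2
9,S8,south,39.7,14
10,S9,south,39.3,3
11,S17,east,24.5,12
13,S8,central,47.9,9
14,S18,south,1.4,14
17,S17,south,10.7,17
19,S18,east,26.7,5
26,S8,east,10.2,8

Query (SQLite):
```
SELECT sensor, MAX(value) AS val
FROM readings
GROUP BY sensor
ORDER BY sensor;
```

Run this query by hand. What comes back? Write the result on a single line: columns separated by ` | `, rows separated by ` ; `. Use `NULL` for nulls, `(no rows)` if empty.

S17 | 24.5 ; S18 | 40.3 ; S8 | 47.9 ; S9 | 39.3

Partition readings by sensor; compute MAX(value) within each group.
  S17: ids {11, 17} → MAX(value)=24.5
  S18: ids {7, 14, 19} → MAX(value)=40.3
  S8: ids {4, 9, 13, 26} → MAX(value)=47.9
  S9: ids {10} → MAX(value)=39.3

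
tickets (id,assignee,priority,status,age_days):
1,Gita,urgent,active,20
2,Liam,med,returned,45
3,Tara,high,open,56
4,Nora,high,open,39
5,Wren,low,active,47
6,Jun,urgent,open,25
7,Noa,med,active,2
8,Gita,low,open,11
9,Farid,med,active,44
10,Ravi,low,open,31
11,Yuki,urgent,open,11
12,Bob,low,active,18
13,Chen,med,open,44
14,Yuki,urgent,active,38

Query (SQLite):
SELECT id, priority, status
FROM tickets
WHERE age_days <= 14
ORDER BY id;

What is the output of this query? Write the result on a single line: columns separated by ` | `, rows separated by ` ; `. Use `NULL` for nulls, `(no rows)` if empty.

7 | med | active ; 8 | low | open ; 11 | urgent | open

age_days <= 14: ids {7, 8, 11}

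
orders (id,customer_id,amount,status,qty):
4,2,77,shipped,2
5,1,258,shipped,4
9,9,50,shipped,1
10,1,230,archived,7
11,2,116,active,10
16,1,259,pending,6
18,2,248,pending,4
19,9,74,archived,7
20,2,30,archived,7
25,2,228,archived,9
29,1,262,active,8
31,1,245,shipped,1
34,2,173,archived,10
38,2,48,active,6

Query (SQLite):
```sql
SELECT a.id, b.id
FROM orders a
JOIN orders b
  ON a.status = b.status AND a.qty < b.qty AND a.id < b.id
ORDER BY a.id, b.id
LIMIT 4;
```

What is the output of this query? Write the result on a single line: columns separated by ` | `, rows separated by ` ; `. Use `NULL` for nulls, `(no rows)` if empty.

Pairs (a,b) with same status, a.qty < b.qty, a.id < b.id.
status groups: active:{11,29,38} archived:{10,19,20,25,34} pending:{16,18} shipped:{4,5,9,31}
Ordered by (a.id, b.id); first 4.

4 | 5 ; 10 | 25 ; 10 | 34 ; 19 | 25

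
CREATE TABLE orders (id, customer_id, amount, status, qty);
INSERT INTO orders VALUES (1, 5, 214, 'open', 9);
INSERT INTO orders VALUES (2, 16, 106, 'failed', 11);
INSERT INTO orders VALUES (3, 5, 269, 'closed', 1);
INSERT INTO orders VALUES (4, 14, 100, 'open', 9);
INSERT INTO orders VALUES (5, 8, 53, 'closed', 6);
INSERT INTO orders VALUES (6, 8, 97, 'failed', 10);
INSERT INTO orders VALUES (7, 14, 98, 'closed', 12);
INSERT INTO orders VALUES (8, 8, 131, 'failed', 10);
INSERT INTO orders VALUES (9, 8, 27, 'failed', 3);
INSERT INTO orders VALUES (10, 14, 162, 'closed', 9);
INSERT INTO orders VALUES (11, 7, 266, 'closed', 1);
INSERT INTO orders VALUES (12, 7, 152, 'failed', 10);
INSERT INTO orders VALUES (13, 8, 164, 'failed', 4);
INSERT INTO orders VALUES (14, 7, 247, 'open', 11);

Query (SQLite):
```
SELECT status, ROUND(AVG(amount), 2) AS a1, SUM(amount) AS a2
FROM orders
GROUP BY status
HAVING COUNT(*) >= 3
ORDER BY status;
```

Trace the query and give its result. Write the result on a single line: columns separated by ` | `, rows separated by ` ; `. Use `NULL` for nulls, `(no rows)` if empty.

closed | 169.6 | 848 ; failed | 112.83 | 677 ; open | 187 | 561

Group orders by status.
Per group compute: ROUND(AVG(amount), 2), SUM(amount).
HAVING: drop groups with fewer than 3 rows.
  closed: ids {3, 5, 7, 10, 11} → ROUND(AVG(amount), 2)=169.6, SUM(amount)=848
  failed: ids {2, 6, 8, 9, 12, 13} → ROUND(AVG(amount), 2)=112.83, SUM(amount)=677
  open: ids {1, 4, 14} → ROUND(AVG(amount), 2)=187, SUM(amount)=561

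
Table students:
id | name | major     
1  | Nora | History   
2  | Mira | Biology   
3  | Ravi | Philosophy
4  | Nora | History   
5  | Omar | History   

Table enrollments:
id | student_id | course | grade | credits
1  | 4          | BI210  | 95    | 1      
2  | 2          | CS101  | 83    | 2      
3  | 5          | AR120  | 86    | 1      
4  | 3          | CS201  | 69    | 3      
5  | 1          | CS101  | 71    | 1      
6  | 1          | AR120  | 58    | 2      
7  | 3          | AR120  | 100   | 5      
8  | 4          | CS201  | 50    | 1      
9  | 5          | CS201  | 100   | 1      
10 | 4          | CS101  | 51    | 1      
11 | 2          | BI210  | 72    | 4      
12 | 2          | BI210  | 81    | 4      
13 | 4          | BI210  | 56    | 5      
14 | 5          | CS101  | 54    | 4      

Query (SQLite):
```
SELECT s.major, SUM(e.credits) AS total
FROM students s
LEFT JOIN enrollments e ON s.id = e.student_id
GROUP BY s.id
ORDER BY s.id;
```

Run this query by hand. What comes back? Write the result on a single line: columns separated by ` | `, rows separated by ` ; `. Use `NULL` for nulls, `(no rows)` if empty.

LEFT JOIN keeps every students row; unmatched ones get NULL for enrollments columns.
Group by students.id and compute SUM(e.credits). SUM over an all-NULL group is NULL.
  1: ids {5, 6} → SUM(e.credits)=3
  2: ids {2, 11, 12} → SUM(e.credits)=10
  3: ids {4, 7} → SUM(e.credits)=8
  4: ids {1, 8, 10, 13} → SUM(e.credits)=8
  5: ids {3, 9, 14} → SUM(e.credits)=6

History | 3 ; Biology | 10 ; Philosophy | 8 ; History | 8 ; History | 6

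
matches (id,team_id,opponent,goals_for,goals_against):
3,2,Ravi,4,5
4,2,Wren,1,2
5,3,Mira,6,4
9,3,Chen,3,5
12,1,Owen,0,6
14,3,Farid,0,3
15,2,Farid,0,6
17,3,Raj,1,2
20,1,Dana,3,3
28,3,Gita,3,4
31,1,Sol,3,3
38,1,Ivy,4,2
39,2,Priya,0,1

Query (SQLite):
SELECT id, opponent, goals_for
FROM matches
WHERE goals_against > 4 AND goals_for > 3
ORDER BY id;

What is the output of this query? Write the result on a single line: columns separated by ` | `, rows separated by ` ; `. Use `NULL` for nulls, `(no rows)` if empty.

3 | Ravi | 4

goals_against > 4: ids {3, 9, 12, 15}
goals_for > 3: ids {3, 5, 38}
Combine with AND.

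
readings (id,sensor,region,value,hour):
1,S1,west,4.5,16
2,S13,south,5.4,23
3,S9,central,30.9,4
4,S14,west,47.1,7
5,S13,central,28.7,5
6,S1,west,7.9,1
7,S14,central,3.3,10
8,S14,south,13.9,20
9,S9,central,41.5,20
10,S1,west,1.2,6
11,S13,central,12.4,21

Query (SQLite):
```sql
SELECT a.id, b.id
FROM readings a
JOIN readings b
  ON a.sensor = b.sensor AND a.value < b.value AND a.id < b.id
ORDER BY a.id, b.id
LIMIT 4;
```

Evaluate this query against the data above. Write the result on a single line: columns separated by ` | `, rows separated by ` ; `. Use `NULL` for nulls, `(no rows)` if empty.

Pairs (a,b) with same sensor, a.value < b.value, a.id < b.id.
sensor groups: S1:{1,6,10} S13:{2,5,11} S14:{4,7,8} S9:{3,9}
Ordered by (a.id, b.id); first 4.

1 | 6 ; 2 | 5 ; 2 | 11 ; 3 | 9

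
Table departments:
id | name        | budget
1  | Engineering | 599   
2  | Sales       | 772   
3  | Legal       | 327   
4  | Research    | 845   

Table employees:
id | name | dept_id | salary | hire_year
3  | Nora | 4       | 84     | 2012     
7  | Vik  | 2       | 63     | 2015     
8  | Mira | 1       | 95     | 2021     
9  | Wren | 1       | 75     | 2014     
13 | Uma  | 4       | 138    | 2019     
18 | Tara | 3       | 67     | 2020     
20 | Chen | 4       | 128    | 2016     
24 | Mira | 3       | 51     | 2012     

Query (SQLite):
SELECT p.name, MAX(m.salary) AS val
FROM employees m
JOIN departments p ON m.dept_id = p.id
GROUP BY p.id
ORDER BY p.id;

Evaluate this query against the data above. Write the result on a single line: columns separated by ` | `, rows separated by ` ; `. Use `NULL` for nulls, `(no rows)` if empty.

Join each employees row to its departments via dept_id.
Group joined rows by departments.id; compute MAX(m.salary) per group.
  1: ids {8, 9} → MAX(m.salary)=95
  2: ids {7} → MAX(m.salary)=63
  3: ids {18, 24} → MAX(m.salary)=67
  4: ids {3, 13, 20} → MAX(m.salary)=138

Engineering | 95 ; Sales | 63 ; Legal | 67 ; Research | 138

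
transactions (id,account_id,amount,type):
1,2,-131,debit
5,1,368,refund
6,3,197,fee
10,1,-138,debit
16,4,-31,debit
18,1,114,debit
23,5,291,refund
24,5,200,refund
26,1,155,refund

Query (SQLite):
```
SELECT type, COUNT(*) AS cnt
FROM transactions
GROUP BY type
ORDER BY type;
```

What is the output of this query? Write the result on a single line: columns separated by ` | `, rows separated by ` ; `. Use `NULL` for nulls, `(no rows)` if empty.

Partition transactions by type; compute COUNT(*) within each group.
  debit: ids {1, 10, 16, 18} → COUNT(*)=4
  fee: ids {6} → COUNT(*)=1
  refund: ids {5, 23, 24, 26} → COUNT(*)=4

debit | 4 ; fee | 1 ; refund | 4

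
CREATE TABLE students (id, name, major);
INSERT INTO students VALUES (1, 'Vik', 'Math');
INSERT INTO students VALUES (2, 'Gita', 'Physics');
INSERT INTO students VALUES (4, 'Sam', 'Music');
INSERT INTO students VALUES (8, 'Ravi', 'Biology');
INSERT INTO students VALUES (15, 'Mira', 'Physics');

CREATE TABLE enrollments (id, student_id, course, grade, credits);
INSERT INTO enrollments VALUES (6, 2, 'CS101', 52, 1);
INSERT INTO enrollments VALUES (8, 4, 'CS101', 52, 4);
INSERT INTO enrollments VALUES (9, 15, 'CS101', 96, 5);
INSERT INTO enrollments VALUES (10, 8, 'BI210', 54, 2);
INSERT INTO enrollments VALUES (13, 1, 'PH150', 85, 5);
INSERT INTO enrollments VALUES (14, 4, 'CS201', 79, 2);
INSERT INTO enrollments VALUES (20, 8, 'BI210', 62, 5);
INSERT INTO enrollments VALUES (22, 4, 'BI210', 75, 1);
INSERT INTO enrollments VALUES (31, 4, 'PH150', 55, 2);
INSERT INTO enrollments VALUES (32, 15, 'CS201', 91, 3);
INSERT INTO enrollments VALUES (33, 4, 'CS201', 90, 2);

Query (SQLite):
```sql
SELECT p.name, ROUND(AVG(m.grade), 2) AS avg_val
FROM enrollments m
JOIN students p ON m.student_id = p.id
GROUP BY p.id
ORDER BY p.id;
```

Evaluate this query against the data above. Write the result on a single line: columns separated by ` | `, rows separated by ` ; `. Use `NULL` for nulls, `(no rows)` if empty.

Vik | 85 ; Gita | 52 ; Sam | 70.2 ; Ravi | 58 ; Mira | 93.5

Join each enrollments row to its students via student_id.
Group joined rows by students.id; compute ROUND(AVG(m.grade), 2) per group.
  1: ids {13} → ROUND(AVG(m.grade), 2)=85
  2: ids {6} → ROUND(AVG(m.grade), 2)=52
  4: ids {8, 14, 22, 31, 33} → ROUND(AVG(m.grade), 2)=70.2
  8: ids {10, 20} → ROUND(AVG(m.grade), 2)=58
  15: ids {9, 32} → ROUND(AVG(m.grade), 2)=93.5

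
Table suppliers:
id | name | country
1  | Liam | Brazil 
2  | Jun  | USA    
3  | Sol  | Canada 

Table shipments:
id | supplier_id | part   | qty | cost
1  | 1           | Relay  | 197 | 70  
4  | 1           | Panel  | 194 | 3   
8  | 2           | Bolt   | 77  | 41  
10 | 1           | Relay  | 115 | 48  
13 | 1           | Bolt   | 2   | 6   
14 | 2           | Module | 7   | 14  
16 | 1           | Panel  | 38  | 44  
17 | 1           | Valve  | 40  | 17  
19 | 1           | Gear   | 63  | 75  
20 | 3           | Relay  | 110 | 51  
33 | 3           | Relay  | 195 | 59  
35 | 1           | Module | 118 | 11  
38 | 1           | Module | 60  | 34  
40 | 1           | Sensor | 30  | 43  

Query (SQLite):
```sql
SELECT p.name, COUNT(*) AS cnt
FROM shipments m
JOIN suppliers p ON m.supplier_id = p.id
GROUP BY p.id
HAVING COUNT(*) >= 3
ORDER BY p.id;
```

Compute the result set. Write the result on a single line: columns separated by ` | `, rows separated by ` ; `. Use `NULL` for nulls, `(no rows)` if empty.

Liam | 10

Join each shipments row to its suppliers via supplier_id.
Group joined rows by suppliers.id; compute COUNT(*) per group.
HAVING: keep groups with count ≥ 3.
  1: ids {1, 4, 10, 13, 16, 17, 19, 35, 38, 40} → COUNT(*)=10
  2: ids {8, 14} → COUNT(*)=2
  3: ids {20, 33} → COUNT(*)=2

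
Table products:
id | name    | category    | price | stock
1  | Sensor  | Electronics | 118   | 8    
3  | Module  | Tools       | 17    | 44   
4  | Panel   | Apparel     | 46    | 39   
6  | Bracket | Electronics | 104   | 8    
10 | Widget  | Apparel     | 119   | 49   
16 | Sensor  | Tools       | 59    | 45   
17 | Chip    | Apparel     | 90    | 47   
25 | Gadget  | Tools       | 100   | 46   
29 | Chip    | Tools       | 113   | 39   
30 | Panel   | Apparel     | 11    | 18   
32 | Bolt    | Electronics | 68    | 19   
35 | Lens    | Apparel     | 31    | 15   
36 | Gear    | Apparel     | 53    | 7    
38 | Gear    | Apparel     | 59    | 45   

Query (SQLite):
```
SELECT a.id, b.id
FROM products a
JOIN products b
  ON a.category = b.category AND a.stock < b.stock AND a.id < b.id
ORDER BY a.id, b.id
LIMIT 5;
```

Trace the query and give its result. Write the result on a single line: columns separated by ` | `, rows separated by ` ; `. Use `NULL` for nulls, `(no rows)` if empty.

1 | 32 ; 3 | 16 ; 3 | 25 ; 4 | 10 ; 4 | 17

Pairs (a,b) with same category, a.stock < b.stock, a.id < b.id.
category groups: Apparel:{4,10,17,30,35,36,38} Electronics:{1,6,32} Tools:{3,16,25,29}
Ordered by (a.id, b.id); first 5.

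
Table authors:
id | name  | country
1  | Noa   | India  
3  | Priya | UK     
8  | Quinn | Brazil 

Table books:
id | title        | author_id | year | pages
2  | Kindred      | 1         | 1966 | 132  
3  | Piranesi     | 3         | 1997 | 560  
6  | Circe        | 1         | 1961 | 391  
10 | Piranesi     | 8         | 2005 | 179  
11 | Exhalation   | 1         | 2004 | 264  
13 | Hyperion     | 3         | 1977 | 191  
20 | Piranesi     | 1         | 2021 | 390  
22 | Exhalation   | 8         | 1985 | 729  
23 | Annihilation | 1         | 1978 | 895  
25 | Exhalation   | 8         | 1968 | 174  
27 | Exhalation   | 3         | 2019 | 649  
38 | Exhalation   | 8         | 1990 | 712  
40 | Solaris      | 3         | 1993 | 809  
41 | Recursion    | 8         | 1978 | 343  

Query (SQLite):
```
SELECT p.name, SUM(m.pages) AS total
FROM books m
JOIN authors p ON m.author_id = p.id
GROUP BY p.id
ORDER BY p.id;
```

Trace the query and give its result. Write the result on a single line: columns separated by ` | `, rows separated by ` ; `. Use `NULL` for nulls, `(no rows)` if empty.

Noa | 2072 ; Priya | 2209 ; Quinn | 2137

Join each books row to its authors via author_id.
Group joined rows by authors.id; compute SUM(m.pages) per group.
  1: ids {2, 6, 11, 20, 23} → SUM(m.pages)=2072
  3: ids {3, 13, 27, 40} → SUM(m.pages)=2209
  8: ids {10, 22, 25, 38, 41} → SUM(m.pages)=2137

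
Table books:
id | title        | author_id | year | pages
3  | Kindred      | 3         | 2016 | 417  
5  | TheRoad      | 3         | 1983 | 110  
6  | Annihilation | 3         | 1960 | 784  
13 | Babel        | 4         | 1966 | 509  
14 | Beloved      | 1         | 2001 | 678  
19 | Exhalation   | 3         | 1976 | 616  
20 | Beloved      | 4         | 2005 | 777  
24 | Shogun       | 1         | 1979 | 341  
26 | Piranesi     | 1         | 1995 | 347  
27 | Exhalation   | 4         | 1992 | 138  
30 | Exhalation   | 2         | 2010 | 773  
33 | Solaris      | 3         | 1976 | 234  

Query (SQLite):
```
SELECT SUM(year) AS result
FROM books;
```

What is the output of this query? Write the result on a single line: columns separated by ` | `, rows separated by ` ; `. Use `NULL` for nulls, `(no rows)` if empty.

All year values: [2016, 1983, 1960, 1966, 2001, 1976, 2005, 1979, 1995, 1992, 2010, 1976].
SUM of non-NULL values = 23859.

23859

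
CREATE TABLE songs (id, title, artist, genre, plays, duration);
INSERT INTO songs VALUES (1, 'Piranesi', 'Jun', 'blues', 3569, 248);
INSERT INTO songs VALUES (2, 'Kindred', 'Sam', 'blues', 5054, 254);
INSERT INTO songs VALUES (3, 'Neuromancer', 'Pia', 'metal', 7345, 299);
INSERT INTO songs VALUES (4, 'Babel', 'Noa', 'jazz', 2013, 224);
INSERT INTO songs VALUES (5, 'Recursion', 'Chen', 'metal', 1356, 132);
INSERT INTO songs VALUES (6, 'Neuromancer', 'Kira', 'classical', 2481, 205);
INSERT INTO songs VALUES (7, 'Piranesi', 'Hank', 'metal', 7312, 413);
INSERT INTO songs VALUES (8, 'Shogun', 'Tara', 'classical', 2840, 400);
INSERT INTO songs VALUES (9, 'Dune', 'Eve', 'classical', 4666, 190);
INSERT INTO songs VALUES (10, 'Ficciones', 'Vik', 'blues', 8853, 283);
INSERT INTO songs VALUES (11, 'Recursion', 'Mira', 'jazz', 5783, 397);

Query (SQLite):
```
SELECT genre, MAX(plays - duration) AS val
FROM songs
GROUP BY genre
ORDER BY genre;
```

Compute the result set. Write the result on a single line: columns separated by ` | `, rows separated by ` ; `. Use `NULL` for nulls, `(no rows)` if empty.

For each row compute plays - duration.
Group by genre; take MAX of the expression per group.
  blues: ids {1, 2, 10} → MAX(plays - duration)=8570
  classical: ids {6, 8, 9} → MAX(plays - duration)=4476
  jazz: ids {4, 11} → MAX(plays - duration)=5386
  metal: ids {3, 5, 7} → MAX(plays - duration)=7046

blues | 8570 ; classical | 4476 ; jazz | 5386 ; metal | 7046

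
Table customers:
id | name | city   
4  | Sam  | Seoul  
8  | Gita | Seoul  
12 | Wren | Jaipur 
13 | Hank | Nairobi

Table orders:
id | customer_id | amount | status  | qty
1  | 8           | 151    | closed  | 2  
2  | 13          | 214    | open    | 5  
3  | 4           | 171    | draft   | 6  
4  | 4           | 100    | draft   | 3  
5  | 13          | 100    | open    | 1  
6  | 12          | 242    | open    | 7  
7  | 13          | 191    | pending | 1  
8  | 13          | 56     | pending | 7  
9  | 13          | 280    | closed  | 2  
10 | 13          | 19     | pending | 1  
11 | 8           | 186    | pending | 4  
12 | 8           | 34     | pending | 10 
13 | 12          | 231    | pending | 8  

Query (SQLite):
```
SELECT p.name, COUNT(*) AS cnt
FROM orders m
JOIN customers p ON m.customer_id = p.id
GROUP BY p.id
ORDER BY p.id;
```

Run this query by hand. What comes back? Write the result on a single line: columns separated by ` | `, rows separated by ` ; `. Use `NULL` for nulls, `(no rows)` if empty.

Sam | 2 ; Gita | 3 ; Wren | 2 ; Hank | 6

Join each orders row to its customers via customer_id.
Group joined rows by customers.id; compute COUNT(*) per group.
  4: ids {3, 4} → COUNT(*)=2
  8: ids {1, 11, 12} → COUNT(*)=3
  12: ids {6, 13} → COUNT(*)=2
  13: ids {2, 5, 7, 8, 9, 10} → COUNT(*)=6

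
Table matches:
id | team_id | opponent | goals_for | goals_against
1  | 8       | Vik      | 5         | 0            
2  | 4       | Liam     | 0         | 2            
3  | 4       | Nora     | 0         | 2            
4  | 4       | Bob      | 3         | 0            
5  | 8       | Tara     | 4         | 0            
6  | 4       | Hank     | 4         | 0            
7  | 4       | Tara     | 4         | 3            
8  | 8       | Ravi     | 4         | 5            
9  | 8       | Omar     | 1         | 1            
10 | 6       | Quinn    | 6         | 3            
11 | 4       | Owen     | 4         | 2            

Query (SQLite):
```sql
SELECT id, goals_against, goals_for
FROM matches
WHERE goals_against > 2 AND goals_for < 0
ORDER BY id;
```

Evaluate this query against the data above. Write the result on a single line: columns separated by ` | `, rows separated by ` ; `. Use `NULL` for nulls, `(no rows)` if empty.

goals_against > 2: ids {7, 8, 10}
goals_for < 0: ids { }
Combine with AND.

(no rows)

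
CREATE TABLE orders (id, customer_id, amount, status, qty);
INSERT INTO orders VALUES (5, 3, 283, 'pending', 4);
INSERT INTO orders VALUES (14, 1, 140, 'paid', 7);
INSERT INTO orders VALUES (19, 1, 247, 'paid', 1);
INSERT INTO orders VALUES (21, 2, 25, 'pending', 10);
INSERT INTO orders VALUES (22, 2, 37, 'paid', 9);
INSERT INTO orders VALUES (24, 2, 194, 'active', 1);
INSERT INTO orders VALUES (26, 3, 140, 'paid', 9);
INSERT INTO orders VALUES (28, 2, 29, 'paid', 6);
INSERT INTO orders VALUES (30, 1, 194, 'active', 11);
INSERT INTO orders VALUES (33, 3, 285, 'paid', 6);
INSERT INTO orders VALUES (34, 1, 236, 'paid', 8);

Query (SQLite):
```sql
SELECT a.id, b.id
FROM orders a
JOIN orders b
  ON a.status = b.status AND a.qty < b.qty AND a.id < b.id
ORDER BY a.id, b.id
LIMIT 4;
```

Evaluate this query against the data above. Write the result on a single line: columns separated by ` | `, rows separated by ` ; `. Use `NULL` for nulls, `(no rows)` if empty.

Pairs (a,b) with same status, a.qty < b.qty, a.id < b.id.
status groups: active:{24,30} paid:{14,19,22,26,28,33,34} pending:{5,21}
Ordered by (a.id, b.id); first 4.

5 | 21 ; 14 | 22 ; 14 | 26 ; 14 | 34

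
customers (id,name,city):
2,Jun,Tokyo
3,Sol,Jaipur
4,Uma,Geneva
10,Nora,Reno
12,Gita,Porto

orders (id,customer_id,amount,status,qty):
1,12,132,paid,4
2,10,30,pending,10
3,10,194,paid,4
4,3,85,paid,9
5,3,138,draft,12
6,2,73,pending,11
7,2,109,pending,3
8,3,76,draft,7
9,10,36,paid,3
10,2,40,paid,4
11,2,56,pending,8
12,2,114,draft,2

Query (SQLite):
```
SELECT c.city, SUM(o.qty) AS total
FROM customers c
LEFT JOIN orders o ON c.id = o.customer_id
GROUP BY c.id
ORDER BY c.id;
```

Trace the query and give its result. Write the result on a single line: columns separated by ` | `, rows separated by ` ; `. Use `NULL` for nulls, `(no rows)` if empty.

LEFT JOIN keeps every customers row; unmatched ones get NULL for orders columns.
Group by customers.id and compute SUM(o.qty). SUM over an all-NULL group is NULL.
  2: ids {6, 7, 10, 11, 12} → SUM(o.qty)=28
  3: ids {4, 5, 8} → SUM(o.qty)=28
  4: ids {—} → SUM(o.qty)=NULL
  10: ids {2, 3, 9} → SUM(o.qty)=17
  12: ids {1} → SUM(o.qty)=4

Tokyo | 28 ; Jaipur | 28 ; Geneva | NULL ; Reno | 17 ; Porto | 4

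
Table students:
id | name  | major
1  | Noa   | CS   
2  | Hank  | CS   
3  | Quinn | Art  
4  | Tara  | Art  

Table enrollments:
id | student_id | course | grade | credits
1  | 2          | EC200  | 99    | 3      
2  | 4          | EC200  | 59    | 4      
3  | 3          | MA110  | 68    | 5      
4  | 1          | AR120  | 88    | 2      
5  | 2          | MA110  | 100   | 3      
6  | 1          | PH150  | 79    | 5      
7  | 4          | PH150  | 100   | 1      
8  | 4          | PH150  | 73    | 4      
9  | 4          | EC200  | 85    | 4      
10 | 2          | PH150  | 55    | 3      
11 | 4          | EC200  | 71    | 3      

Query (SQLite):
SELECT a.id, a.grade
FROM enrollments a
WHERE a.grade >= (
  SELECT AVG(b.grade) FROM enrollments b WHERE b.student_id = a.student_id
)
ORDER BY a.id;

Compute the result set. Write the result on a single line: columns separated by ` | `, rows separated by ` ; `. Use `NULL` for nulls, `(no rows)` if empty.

1 | 99 ; 3 | 68 ; 4 | 88 ; 5 | 100 ; 7 | 100 ; 9 | 85

For each enrollments row a, compute AVG(grade) over rows sharing a.student_id.
Keep row a if a.grade >= that per-group AVG.
  student_id=1: AVG(grade) = 83.5
  student_id=2: AVG(grade) = 84.666667
  student_id=3: AVG(grade) = 68.0
  student_id=4: AVG(grade) = 77.6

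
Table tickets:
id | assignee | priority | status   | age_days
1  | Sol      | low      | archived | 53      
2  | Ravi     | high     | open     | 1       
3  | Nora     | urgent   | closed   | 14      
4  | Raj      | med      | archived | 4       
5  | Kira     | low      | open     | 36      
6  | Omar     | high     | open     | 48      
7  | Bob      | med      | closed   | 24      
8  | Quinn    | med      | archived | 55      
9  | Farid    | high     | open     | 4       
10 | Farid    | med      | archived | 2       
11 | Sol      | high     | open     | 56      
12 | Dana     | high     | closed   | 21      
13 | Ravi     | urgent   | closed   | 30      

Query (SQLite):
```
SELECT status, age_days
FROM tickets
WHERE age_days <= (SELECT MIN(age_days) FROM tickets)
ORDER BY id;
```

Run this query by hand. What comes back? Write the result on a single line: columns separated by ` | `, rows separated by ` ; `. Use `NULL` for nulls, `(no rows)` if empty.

open | 1

Scalar subquery: MIN(age_days) over all tickets rows = 1.
Keep rows where age_days <= that value.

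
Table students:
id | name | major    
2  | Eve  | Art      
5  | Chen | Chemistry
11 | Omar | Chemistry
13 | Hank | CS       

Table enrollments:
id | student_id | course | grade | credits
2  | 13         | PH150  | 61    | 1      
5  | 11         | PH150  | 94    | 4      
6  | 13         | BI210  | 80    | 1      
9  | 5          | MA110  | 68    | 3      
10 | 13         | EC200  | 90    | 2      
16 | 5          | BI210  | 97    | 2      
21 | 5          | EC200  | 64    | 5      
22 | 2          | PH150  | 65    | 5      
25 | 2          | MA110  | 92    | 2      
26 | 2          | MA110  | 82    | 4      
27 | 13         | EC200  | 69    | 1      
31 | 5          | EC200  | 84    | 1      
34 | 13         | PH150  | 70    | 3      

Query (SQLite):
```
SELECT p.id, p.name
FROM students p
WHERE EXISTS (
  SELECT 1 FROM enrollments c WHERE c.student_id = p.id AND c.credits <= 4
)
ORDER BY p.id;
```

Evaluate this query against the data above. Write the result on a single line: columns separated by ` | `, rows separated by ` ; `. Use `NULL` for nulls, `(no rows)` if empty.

2 | Eve ; 5 | Chen ; 11 | Omar ; 13 | Hank

For each students row, check whether any enrollments with matching student_id has credits <= 4.
Keep rows where that is true.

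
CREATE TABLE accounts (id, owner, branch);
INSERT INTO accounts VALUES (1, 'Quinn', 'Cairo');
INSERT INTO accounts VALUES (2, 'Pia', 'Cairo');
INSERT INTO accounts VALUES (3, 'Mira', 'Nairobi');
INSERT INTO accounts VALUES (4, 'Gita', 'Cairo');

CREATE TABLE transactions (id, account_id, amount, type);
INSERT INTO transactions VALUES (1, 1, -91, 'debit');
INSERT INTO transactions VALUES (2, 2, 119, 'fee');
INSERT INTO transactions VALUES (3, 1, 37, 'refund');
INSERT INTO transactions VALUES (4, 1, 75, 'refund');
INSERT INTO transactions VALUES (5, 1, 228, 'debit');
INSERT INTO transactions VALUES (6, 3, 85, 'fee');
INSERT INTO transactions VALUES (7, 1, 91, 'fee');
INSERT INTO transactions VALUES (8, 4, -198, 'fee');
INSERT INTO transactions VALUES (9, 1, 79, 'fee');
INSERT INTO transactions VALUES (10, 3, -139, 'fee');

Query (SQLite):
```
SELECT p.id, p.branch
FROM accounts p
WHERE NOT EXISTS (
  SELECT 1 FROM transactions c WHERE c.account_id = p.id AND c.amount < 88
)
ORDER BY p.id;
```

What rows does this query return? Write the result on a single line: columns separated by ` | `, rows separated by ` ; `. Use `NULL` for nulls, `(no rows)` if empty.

For each accounts row, check whether any transactions with matching account_id has amount < 88.
Keep rows where that is false.

2 | Cairo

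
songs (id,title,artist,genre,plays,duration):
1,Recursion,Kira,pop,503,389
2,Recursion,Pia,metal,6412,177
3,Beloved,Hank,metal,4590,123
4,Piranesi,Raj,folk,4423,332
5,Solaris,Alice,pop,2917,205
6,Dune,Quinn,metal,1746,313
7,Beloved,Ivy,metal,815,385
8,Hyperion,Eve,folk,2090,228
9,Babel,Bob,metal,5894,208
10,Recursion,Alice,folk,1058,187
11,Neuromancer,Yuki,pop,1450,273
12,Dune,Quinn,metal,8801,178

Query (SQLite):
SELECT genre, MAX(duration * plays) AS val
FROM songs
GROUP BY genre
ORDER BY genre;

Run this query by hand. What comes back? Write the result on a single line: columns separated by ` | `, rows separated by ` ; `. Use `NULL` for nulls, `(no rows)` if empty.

folk | 1468436 ; metal | 1566578 ; pop | 597985

For each row compute duration * plays.
Group by genre; take MAX of the expression per group.
  folk: ids {4, 8, 10} → MAX(duration * plays)=1468436
  metal: ids {2, 3, 6, 7, 9, 12} → MAX(duration * plays)=1566578
  pop: ids {1, 5, 11} → MAX(duration * plays)=597985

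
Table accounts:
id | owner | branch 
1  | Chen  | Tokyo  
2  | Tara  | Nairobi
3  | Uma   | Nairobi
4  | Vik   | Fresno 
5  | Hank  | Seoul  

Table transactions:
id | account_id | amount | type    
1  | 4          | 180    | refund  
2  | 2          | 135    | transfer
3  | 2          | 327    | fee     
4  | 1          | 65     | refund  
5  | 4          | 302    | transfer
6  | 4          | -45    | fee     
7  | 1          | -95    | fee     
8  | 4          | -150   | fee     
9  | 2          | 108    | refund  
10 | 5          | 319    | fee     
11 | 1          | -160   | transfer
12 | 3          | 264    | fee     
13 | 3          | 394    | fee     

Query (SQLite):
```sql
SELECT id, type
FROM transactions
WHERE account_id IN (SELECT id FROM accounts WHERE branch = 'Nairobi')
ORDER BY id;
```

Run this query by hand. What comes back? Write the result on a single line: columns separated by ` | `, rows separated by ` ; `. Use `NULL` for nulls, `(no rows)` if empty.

Inner query: accounts.id where branch = 'Nairobi'.
Outer: keep transactions rows whose account_id is in that set.
Inner query → {2, 3}

2 | transfer ; 3 | fee ; 9 | refund ; 12 | fee ; 13 | fee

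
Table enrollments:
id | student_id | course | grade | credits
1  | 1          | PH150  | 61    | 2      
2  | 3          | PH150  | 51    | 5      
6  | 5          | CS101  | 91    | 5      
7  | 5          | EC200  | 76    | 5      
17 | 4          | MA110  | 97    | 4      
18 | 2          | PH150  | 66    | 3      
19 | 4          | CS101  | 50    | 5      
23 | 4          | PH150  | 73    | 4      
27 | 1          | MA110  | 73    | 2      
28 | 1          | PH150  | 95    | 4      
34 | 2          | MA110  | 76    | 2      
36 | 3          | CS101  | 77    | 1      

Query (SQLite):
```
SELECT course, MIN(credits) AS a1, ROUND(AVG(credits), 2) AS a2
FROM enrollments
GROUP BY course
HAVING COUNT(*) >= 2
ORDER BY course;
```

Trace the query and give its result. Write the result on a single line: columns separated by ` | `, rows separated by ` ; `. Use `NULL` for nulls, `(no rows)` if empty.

Group enrollments by course.
Per group compute: MIN(credits), ROUND(AVG(credits), 2).
HAVING: drop groups with fewer than 2 rows.
  CS101: ids {6, 19, 36} → MIN(credits)=1, ROUND(AVG(credits), 2)=3.67
  EC200: ids {7} → MIN(credits)=5, ROUND(AVG(credits), 2)=5
  MA110: ids {17, 27, 34} → MIN(credits)=2, ROUND(AVG(credits), 2)=2.67
  PH150: ids {1, 2, 18, 23, 28} → MIN(credits)=2, ROUND(AVG(credits), 2)=3.6

CS101 | 1 | 3.67 ; MA110 | 2 | 2.67 ; PH150 | 2 | 3.6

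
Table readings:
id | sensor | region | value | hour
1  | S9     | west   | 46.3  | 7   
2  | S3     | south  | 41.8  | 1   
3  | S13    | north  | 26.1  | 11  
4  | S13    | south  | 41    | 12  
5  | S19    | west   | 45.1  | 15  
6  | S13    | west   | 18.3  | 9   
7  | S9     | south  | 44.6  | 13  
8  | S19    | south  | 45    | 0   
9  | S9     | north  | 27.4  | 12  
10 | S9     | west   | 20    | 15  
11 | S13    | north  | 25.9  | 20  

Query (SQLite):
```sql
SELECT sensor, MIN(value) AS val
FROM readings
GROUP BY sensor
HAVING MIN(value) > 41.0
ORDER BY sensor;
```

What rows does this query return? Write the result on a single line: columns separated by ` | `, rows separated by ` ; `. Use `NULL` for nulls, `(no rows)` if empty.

S19 | 45 ; S3 | 41.8

Partition readings by sensor; compute MIN(value) within each group.
HAVING: keep groups where MIN(value) > 41.0.
  S13: ids {3, 4, 6, 11} → MIN(value)=18.3
  S19: ids {5, 8} → MIN(value)=45
  S3: ids {2} → MIN(value)=41.8
  S9: ids {1, 7, 9, 10} → MIN(value)=20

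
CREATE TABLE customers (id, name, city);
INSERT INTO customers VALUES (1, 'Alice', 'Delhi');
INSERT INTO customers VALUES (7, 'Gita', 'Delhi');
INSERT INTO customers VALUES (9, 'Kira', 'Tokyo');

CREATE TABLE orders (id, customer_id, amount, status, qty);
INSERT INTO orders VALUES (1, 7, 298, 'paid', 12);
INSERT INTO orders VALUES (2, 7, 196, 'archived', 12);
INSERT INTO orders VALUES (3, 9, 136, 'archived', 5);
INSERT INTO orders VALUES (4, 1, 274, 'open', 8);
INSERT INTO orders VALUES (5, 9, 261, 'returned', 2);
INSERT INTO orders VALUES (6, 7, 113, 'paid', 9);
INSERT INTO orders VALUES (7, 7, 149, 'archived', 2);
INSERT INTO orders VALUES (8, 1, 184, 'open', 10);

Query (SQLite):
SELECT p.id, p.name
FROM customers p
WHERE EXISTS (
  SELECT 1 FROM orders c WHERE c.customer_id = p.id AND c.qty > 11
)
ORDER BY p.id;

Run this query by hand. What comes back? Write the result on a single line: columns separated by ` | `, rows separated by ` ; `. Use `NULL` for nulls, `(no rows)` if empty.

For each customers row, check whether any orders with matching customer_id has qty > 11.
Keep rows where that is true.

7 | Gita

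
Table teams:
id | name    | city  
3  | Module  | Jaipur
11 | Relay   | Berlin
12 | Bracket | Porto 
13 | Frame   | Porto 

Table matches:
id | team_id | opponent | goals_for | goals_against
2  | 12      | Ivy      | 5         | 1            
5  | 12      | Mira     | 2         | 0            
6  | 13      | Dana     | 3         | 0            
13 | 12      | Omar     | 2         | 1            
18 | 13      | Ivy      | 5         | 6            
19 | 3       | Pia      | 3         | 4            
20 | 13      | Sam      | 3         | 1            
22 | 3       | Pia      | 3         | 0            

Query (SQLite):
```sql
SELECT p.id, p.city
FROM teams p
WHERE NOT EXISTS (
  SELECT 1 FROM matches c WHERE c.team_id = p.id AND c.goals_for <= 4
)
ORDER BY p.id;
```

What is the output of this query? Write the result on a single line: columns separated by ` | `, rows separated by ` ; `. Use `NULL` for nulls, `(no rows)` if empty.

11 | Berlin

For each teams row, check whether any matches with matching team_id has goals_for <= 4.
Keep rows where that is false.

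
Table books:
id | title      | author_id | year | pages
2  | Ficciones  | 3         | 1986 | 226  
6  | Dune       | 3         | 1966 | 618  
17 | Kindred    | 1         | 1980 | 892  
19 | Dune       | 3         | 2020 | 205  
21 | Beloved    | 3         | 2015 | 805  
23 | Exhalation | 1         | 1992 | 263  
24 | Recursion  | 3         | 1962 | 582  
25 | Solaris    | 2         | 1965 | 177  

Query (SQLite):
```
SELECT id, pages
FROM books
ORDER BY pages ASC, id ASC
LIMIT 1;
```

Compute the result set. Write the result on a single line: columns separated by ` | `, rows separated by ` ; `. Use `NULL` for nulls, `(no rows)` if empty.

Sort by pages asc, tiebreak id asc: (177, id=25), (205, id=19), (226, id=2), (263, id=23) …. Take first 1.

25 | 177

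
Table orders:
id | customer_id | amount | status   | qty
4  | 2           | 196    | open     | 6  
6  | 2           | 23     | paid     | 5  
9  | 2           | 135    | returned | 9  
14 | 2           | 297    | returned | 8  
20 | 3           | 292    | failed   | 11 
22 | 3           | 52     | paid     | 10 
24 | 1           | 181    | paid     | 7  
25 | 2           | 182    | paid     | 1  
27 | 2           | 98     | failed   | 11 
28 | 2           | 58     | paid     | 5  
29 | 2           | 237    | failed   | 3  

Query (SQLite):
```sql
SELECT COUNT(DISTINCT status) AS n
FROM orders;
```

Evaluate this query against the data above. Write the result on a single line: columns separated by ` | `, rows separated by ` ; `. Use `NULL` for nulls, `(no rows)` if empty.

4

Count distinct non-NULL status values.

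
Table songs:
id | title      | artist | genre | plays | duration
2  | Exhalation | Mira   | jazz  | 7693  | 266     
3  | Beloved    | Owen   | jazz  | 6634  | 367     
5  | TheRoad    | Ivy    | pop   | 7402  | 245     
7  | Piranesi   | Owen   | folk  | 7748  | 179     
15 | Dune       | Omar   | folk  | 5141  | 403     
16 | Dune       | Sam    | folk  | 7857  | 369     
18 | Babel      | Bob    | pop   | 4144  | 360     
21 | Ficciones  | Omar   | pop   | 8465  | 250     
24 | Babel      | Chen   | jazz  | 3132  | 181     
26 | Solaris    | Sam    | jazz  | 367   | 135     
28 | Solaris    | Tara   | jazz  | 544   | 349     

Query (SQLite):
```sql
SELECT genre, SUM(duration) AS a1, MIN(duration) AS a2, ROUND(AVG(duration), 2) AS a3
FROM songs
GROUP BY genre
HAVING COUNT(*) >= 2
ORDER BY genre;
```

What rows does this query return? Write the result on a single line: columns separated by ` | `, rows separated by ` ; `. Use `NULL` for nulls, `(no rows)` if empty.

Group songs by genre.
Per group compute: SUM(duration), MIN(duration), ROUND(AVG(duration), 2).
HAVING: drop groups with fewer than 2 rows.
  folk: ids {7, 15, 16} → SUM(duration)=951, MIN(duration)=179, ROUND(AVG(duration), 2)=317
  jazz: ids {2, 3, 24, 26, 28} → SUM(duration)=1298, MIN(duration)=135, ROUND(AVG(duration), 2)=259.6
  pop: ids {5, 18, 21} → SUM(duration)=855, MIN(duration)=245, ROUND(AVG(duration), 2)=285

folk | 951 | 179 | 317 ; jazz | 1298 | 135 | 259.6 ; pop | 855 | 245 | 285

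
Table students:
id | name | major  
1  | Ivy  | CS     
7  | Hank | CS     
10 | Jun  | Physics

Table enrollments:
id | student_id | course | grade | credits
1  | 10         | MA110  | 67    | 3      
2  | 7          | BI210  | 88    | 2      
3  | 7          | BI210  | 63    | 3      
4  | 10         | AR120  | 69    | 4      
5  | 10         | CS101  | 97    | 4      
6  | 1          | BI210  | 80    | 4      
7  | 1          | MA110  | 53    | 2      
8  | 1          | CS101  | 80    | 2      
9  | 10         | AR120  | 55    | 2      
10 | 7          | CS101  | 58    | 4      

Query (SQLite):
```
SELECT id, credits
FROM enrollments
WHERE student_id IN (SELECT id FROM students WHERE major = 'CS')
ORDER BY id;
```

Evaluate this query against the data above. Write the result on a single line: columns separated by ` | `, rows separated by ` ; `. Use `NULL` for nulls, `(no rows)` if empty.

2 | 2 ; 3 | 3 ; 6 | 4 ; 7 | 2 ; 8 | 2 ; 10 | 4

Inner query: students.id where major = 'CS'.
Outer: keep enrollments rows whose student_id is in that set.
Inner query → {1, 7}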